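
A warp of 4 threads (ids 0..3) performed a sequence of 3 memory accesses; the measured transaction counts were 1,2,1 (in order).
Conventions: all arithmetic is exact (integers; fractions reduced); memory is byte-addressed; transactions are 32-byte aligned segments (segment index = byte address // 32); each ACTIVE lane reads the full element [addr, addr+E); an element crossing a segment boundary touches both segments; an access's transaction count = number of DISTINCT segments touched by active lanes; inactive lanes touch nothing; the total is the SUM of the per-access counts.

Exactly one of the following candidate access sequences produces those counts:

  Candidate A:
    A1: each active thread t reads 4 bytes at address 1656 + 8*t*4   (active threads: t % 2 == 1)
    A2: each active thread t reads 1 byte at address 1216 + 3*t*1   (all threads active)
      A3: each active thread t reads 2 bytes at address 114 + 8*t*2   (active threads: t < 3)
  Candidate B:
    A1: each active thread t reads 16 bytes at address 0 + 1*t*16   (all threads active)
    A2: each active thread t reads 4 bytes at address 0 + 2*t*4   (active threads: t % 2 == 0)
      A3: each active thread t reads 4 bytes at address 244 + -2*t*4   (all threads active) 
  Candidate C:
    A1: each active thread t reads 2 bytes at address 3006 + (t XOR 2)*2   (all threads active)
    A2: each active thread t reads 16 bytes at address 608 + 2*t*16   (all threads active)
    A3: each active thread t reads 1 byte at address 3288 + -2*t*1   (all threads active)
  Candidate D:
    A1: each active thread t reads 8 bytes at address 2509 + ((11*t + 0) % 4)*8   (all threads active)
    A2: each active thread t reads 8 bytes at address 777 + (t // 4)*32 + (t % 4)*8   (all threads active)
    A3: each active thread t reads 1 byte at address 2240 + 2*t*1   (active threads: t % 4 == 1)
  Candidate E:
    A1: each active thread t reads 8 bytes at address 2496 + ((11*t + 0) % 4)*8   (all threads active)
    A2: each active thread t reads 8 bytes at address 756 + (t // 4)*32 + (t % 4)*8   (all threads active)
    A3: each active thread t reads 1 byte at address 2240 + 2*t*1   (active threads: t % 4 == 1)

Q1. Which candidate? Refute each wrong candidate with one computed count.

A: A1 gives 2 transactions, not 1
B: A1 gives 2 transactions, not 1
C: A1 gives 2 transactions, not 1
D: A1 gives 2 transactions, not 1
E: all counts match (1,2,1)

Answer: E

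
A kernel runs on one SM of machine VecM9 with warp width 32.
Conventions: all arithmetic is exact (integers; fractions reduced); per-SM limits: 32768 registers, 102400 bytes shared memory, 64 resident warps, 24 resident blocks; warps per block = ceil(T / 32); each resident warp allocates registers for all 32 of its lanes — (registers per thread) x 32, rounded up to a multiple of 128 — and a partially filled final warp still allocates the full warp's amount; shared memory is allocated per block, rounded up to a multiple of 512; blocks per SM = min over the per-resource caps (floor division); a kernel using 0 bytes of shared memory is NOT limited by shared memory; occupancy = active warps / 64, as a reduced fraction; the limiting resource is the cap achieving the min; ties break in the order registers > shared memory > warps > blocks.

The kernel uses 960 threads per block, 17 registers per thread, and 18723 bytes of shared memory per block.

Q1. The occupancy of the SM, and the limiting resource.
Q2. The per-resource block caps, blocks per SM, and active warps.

Answer: occupancy 15/32, limited by registers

registers: 1 block
shared memory: 5 blocks
warps: 2 blocks
blocks: 24 blocks

Answer: 1 block, 30 active warps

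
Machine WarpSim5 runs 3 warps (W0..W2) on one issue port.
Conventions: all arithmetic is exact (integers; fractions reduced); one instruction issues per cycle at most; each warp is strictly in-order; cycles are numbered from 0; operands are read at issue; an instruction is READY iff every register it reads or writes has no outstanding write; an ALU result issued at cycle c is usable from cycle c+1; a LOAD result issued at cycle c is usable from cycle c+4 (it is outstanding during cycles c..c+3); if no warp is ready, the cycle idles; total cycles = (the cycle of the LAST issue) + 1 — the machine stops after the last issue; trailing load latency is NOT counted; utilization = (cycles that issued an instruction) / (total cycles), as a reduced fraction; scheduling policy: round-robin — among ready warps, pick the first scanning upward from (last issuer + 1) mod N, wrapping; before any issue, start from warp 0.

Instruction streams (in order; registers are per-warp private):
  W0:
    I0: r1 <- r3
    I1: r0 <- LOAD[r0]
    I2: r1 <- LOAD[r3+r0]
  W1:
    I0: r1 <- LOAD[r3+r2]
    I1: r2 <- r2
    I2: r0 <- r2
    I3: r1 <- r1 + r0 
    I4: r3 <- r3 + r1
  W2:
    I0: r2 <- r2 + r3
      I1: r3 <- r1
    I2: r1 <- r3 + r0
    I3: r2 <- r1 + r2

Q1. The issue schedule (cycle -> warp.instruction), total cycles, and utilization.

cycle 0: W0.I0
cycle 1: W1.I0
cycle 2: W2.I0
cycle 3: W0.I1
cycle 4: W1.I1
cycle 5: W2.I1
cycle 6: W1.I2
cycle 7: W2.I2
cycle 8: W0.I2
cycle 9: W1.I3
cycle 10: W2.I3
cycle 11: W1.I4

Answer: 12 cycles, utilization 1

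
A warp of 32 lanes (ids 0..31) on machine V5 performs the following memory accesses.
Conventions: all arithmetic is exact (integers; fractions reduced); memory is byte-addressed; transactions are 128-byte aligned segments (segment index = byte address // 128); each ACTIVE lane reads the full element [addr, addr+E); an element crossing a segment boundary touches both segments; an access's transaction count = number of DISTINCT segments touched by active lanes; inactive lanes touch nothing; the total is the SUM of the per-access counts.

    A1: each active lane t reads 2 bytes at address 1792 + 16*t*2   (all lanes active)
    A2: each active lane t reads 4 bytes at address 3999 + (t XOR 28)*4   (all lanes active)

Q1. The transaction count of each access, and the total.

A1: 8 transactions
A2: 2 transactions

Answer: 8,2; total 10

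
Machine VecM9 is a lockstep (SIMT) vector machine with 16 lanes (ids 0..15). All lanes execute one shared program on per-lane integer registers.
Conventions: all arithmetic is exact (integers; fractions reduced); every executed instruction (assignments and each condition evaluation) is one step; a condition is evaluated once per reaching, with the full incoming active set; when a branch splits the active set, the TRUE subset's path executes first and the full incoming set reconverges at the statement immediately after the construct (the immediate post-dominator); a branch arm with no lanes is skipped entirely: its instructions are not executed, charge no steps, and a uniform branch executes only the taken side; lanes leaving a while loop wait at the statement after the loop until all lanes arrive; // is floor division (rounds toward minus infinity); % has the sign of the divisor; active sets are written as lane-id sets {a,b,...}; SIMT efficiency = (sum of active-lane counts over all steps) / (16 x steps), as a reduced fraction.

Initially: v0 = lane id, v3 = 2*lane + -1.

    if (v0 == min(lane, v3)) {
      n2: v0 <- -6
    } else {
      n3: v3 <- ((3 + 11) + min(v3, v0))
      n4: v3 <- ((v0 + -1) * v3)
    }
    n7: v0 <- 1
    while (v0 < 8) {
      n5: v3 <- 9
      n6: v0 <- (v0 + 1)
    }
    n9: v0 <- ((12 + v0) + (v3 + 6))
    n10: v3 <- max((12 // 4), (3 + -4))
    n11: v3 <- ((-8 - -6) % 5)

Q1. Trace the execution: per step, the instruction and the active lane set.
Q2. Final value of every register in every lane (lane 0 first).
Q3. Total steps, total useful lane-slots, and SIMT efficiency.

step 0: eval (v0 == min(lane, v3))   {0,1,2,3,4,5,6,7,8,9,10,11,12,13,14,15}
step 1: v0 <- -6                     {1,2,3,4,5,6,7,8,9,10,11,12,13,14,15}
step 2: v3 <- ((3 + 11) + min(v3, v0)) {0}
step 3: v3 <- ((v0 + -1) * v3)       {0}
step 4: v0 <- 1                      {0,1,2,3,4,5,6,7,8,9,10,11,12,13,14,15}
step 5: eval (v0 < 8)                {0,1,2,3,4,5,6,7,8,9,10,11,12,13,14,15}
step 6: v3 <- 9                      {0,1,2,3,4,5,6,7,8,9,10,11,12,13,14,15}
step 7: v0 <- (v0 + 1)               {0,1,2,3,4,5,6,7,8,9,10,11,12,13,14,15}
step 8: eval (v0 < 8)                {0,1,2,3,4,5,6,7,8,9,10,11,12,13,14,15}
step 9: v3 <- 9                      {0,1,2,3,4,5,6,7,8,9,10,11,12,13,14,15}
step 10: v0 <- (v0 + 1)               {0,1,2,3,4,5,6,7,8,9,10,11,12,13,14,15}
step 11: eval (v0 < 8)                {0,1,2,3,4,5,6,7,8,9,10,11,12,13,14,15}
step 12: v3 <- 9                      {0,1,2,3,4,5,6,7,8,9,10,11,12,13,14,15}
step 13: v0 <- (v0 + 1)               {0,1,2,3,4,5,6,7,8,9,10,11,12,13,14,15}
step 14: eval (v0 < 8)                {0,1,2,3,4,5,6,7,8,9,10,11,12,13,14,15}
step 15: v3 <- 9                      {0,1,2,3,4,5,6,7,8,9,10,11,12,13,14,15}
step 16: v0 <- (v0 + 1)               {0,1,2,3,4,5,6,7,8,9,10,11,12,13,14,15}
step 17: eval (v0 < 8)                {0,1,2,3,4,5,6,7,8,9,10,11,12,13,14,15}
step 18: v3 <- 9                      {0,1,2,3,4,5,6,7,8,9,10,11,12,13,14,15}
step 19: v0 <- (v0 + 1)               {0,1,2,3,4,5,6,7,8,9,10,11,12,13,14,15}
step 20: eval (v0 < 8)                {0,1,2,3,4,5,6,7,8,9,10,11,12,13,14,15}
step 21: v3 <- 9                      {0,1,2,3,4,5,6,7,8,9,10,11,12,13,14,15}
step 22: v0 <- (v0 + 1)               {0,1,2,3,4,5,6,7,8,9,10,11,12,13,14,15}
step 23: eval (v0 < 8)                {0,1,2,3,4,5,6,7,8,9,10,11,12,13,14,15}
step 24: v3 <- 9                      {0,1,2,3,4,5,6,7,8,9,10,11,12,13,14,15}
step 25: v0 <- (v0 + 1)               {0,1,2,3,4,5,6,7,8,9,10,11,12,13,14,15}
step 26: eval (v0 < 8)                {0,1,2,3,4,5,6,7,8,9,10,11,12,13,14,15}
step 27: v0 <- ((12 + v0) + (v3 + 6)) {0,1,2,3,4,5,6,7,8,9,10,11,12,13,14,15}
step 28: v3 <- max((12 // 4), (3 + -4)) {0,1,2,3,4,5,6,7,8,9,10,11,12,13,14,15}
step 29: v3 <- ((-8 - -6) % 5)        {0,1,2,3,4,5,6,7,8,9,10,11,12,13,14,15}

Answer: 30 steps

v0: 35,35,35,35,35,35,35,35,35,35,35,35,35,35,35,35
v3: 3,3,3,3,3,3,3,3,3,3,3,3,3,3,3,3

steps = 30; useful = 449; efficiency = 449/480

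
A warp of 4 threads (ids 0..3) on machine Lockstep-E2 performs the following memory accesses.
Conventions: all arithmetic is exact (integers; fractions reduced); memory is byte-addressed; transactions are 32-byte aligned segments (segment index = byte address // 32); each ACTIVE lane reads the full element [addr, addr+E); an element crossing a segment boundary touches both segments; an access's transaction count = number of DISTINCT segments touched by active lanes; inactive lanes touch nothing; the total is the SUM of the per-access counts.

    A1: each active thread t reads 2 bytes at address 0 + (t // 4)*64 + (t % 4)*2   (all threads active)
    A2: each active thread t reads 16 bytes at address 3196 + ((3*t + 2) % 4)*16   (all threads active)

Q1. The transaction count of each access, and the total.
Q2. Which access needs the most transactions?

A1: 1 transaction
A2: 3 transactions

Answer: 1,3; total 4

Answer: A2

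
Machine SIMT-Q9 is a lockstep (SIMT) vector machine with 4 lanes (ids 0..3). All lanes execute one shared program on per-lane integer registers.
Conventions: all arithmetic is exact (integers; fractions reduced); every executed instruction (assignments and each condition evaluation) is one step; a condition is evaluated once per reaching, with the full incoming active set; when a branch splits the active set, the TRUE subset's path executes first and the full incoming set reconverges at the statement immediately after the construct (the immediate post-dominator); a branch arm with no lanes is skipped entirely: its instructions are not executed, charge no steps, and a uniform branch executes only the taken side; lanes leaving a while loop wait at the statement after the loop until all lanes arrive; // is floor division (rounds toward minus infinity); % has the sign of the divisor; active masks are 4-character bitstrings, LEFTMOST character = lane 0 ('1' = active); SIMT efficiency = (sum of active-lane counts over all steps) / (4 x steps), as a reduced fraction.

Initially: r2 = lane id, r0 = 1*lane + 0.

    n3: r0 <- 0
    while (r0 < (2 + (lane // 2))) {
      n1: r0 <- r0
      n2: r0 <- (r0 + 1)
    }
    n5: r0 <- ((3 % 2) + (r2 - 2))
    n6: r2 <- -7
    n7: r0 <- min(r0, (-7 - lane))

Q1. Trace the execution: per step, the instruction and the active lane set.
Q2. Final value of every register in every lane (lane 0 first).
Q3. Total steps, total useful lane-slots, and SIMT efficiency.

step 0: r0 <- 0                      1111
step 1: eval (r0 < (2 + (lane // 2))) 1111
step 2: r0 <- r0                     1111
step 3: r0 <- (r0 + 1)               1111
step 4: eval (r0 < (2 + (lane // 2))) 1111
step 5: r0 <- r0                     1111
step 6: r0 <- (r0 + 1)               1111
step 7: eval (r0 < (2 + (lane // 2))) 1111
step 8: r0 <- r0                     0011
step 9: r0 <- (r0 + 1)               0011
step 10: eval (r0 < (2 + (lane // 2))) 0011
step 11: r0 <- ((3 % 2) + (r2 - 2))   1111
step 12: r2 <- -7                     1111
step 13: r0 <- min(r0, (-7 - lane))   1111

Answer: 14 steps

r2: -7,-7,-7,-7
r0: -7,-8,-9,-10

steps = 14; useful = 50; efficiency = 50/56 = 25/28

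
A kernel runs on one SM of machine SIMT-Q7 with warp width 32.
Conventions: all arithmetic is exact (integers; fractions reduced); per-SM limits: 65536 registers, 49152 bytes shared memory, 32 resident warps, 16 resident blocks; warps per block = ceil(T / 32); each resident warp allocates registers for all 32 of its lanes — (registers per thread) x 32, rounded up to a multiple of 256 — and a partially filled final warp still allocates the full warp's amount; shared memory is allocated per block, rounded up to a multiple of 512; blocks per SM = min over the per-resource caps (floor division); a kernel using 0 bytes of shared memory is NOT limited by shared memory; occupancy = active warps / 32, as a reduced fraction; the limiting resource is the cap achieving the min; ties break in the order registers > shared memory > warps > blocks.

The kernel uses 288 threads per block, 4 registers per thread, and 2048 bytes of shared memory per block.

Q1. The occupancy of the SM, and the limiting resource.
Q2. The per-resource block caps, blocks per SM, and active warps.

Answer: occupancy 27/32, limited by warps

registers: 28 blocks
shared memory: 24 blocks
warps: 3 blocks
blocks: 16 blocks

Answer: 3 blocks, 27 active warps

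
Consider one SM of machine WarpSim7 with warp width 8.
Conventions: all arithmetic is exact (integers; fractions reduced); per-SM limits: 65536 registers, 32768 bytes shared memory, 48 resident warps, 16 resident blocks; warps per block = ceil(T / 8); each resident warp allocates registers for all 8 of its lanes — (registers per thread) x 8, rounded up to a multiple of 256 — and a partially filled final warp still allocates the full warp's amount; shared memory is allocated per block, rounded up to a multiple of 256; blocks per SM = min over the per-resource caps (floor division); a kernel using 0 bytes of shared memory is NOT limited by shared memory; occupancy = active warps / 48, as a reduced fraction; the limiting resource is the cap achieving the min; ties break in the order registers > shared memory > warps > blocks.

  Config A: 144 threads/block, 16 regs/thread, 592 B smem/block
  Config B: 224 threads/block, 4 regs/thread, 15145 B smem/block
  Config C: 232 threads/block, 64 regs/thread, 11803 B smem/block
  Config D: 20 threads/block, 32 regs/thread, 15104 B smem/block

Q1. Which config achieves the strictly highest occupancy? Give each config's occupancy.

occupancies: A 3/4, B 7/12, C 29/48, D 1/8

Answer: A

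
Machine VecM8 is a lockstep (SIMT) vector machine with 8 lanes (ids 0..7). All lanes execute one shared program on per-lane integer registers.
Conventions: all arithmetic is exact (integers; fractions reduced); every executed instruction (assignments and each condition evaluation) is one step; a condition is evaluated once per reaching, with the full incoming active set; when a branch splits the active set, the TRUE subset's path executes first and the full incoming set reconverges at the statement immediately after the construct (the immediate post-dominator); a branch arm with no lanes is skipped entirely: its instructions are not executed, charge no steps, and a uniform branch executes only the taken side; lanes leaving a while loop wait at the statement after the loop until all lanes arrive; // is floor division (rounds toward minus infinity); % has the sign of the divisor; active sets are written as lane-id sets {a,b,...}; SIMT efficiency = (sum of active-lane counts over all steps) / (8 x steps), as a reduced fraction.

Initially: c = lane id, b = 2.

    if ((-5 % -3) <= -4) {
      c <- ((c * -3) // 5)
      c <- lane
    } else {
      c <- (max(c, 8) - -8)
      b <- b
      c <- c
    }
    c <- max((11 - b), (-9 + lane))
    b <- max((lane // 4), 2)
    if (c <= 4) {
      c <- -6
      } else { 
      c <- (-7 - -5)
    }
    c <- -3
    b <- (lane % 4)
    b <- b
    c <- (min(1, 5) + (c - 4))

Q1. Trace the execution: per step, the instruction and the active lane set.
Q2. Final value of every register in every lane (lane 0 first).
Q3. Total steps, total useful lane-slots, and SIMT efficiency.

step 0: eval ((-5 % -3) <= -4)       {0,1,2,3,4,5,6,7}
step 1: c <- (max(c, 8) - -8)        {0,1,2,3,4,5,6,7}
step 2: b <- b                       {0,1,2,3,4,5,6,7}
step 3: c <- c                       {0,1,2,3,4,5,6,7}
step 4: c <- max((11 - b), (-9 + lane)) {0,1,2,3,4,5,6,7}
step 5: b <- max((lane // 4), 2)     {0,1,2,3,4,5,6,7}
step 6: eval (c <= 4)                {0,1,2,3,4,5,6,7}
step 7: c <- (-7 - -5)               {0,1,2,3,4,5,6,7}
step 8: c <- -3                      {0,1,2,3,4,5,6,7}
step 9: b <- (lane % 4)              {0,1,2,3,4,5,6,7}
step 10: b <- b                       {0,1,2,3,4,5,6,7}
step 11: c <- (min(1, 5) + (c - 4))   {0,1,2,3,4,5,6,7}

Answer: 12 steps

c: -6,-6,-6,-6,-6,-6,-6,-6
b: 0,1,2,3,0,1,2,3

steps = 12; useful = 96; efficiency = 96/96 = 1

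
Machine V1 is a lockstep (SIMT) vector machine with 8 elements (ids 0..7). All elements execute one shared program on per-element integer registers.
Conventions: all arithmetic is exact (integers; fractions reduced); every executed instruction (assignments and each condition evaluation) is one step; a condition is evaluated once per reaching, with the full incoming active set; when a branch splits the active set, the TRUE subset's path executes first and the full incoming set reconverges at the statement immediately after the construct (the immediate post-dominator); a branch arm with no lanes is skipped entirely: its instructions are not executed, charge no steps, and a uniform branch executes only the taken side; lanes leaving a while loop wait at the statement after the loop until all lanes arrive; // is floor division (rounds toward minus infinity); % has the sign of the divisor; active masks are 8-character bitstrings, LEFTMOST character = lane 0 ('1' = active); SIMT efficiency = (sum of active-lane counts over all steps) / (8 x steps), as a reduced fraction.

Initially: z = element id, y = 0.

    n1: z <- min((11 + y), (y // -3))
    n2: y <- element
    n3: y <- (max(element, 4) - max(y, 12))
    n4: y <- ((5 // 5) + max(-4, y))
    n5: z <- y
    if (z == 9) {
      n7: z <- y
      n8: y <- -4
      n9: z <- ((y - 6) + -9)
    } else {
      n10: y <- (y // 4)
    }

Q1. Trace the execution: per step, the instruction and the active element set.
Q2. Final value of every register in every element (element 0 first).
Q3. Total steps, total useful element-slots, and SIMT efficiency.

step 0: z <- min((11 + y), (y // -3)) 11111111
step 1: y <- element                 11111111
step 2: y <- (max(element, 4) - max(y, 12)) 11111111
step 3: y <- ((5 // 5) + max(-4, y)) 11111111
step 4: z <- y                       11111111
step 5: eval (z == 9)                11111111
step 6: y <- (y // 4)                11111111

Answer: 7 steps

z: -3,-3,-3,-3,-3,-3,-3,-3
y: -1,-1,-1,-1,-1,-1,-1,-1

steps = 7; useful = 56; efficiency = 56/56 = 1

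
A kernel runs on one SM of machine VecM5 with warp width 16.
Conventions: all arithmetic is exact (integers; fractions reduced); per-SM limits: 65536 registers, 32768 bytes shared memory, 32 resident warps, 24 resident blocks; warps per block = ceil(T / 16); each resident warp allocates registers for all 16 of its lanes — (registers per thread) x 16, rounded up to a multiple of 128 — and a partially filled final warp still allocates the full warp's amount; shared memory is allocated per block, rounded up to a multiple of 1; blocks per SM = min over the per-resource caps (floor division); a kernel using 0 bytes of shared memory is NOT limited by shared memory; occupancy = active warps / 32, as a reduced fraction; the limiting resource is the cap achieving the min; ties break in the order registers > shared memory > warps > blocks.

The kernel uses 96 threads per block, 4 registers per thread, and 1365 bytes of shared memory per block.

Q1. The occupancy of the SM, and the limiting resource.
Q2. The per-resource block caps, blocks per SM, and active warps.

Answer: occupancy 15/16, limited by warps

registers: 85 blocks
shared memory: 24 blocks
warps: 5 blocks
blocks: 24 blocks

Answer: 5 blocks, 30 active warps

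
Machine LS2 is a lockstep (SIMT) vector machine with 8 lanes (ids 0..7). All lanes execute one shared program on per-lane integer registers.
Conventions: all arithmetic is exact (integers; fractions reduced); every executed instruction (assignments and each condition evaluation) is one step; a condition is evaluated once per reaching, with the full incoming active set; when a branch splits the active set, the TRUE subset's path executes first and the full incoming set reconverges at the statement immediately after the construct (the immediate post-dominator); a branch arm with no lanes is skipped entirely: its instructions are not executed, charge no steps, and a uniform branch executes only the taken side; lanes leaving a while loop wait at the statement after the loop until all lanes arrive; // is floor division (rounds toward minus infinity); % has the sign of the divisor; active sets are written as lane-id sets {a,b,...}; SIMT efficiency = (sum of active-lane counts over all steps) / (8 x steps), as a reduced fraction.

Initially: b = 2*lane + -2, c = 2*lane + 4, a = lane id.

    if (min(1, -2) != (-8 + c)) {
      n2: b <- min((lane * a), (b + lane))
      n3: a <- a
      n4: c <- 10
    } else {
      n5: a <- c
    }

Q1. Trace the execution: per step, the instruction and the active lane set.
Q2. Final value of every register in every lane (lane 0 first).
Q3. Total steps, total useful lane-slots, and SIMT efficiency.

step 0: eval (min(1, -2) != (-8 + c)) {0,1,2,3,4,5,6,7}
step 1: b <- min((lane * a), (b + lane)) {0,2,3,4,5,6,7}
step 2: a <- a                       {0,2,3,4,5,6,7}
step 3: c <- 10                      {0,2,3,4,5,6,7}
step 4: a <- c                       {1}

Answer: 5 steps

b: -2,0,4,7,10,13,16,19
c: 10,6,10,10,10,10,10,10
a: 0,6,2,3,4,5,6,7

steps = 5; useful = 30; efficiency = 30/40 = 3/4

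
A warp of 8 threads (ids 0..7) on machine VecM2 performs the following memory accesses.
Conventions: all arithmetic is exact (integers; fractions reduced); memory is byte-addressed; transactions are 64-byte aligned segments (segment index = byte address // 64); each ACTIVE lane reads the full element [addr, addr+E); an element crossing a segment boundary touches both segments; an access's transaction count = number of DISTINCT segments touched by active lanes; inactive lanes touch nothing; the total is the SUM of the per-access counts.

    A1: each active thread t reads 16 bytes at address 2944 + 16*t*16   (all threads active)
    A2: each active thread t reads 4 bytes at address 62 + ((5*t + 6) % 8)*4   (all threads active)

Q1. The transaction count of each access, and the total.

A1: 8 transactions
A2: 2 transactions

Answer: 8,2; total 10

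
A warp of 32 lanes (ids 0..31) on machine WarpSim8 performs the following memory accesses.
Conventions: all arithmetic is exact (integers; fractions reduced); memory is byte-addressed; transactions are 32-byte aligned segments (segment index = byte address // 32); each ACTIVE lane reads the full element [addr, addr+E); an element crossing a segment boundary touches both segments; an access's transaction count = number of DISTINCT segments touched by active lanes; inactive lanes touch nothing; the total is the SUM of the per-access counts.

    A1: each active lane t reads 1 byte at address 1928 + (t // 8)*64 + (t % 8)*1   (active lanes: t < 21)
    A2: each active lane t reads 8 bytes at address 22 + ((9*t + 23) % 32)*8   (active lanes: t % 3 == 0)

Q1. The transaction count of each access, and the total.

A1: 3 transactions
A2: 8 transactions

Answer: 3,8; total 11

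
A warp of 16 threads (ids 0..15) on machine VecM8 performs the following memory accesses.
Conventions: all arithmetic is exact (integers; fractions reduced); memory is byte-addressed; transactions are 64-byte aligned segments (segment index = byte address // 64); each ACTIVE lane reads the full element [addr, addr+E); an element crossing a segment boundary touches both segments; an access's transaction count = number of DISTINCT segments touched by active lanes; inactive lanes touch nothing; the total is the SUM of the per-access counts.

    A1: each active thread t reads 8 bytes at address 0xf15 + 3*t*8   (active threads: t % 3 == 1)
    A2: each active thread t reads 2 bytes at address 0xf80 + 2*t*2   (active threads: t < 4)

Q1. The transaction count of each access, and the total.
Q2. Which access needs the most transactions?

A1: 6 transactions
A2: 1 transaction

Answer: 6,1; total 7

Answer: A1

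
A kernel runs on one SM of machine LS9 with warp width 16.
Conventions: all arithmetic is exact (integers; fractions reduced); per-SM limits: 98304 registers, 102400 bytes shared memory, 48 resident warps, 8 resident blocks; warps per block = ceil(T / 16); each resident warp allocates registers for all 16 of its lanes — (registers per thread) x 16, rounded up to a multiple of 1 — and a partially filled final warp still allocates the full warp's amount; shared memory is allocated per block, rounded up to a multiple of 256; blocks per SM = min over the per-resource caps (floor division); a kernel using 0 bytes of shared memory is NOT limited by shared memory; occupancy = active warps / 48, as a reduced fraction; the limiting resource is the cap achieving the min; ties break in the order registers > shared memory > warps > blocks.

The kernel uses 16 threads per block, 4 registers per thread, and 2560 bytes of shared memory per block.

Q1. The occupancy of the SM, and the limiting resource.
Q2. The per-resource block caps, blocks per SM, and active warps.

Answer: occupancy 1/6, limited by blocks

registers: 1536 blocks
shared memory: 40 blocks
warps: 48 blocks
blocks: 8 blocks

Answer: 8 blocks, 8 active warps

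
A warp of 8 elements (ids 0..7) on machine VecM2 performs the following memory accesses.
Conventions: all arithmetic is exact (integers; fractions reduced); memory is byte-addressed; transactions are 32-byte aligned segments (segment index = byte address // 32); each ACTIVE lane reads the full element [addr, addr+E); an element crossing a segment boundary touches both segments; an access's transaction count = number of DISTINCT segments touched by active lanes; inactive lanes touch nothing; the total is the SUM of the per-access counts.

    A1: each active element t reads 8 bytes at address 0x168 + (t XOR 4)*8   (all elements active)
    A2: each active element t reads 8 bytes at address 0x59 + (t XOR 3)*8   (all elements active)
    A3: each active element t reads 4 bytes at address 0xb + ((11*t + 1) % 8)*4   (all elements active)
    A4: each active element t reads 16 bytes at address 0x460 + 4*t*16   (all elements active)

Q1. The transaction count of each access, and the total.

A1: 3 transactions
A2: 3 transactions
A3: 2 transactions
A4: 8 transactions

Answer: 3,3,2,8; total 16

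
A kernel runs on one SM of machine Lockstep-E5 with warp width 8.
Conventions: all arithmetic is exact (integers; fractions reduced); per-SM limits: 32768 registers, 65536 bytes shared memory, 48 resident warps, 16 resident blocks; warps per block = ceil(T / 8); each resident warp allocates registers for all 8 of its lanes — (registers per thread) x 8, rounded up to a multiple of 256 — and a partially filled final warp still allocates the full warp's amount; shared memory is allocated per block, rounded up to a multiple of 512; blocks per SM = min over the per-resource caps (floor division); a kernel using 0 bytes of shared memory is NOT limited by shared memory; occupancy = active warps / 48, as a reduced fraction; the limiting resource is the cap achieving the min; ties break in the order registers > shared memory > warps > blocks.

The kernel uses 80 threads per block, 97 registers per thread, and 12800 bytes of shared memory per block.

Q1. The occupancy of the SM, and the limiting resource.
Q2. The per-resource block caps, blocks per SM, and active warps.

Answer: occupancy 5/8, limited by registers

registers: 3 blocks
shared memory: 5 blocks
warps: 4 blocks
blocks: 16 blocks

Answer: 3 blocks, 30 active warps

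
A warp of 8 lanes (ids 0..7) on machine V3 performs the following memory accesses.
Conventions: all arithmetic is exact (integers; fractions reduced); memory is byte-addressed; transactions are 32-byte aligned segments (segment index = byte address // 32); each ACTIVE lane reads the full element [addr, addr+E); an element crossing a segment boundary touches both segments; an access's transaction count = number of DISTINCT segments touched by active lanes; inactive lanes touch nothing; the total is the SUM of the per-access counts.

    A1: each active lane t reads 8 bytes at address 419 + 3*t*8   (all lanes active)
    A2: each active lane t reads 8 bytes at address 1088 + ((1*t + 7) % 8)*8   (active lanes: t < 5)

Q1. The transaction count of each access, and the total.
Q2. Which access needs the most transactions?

A1: 6 transactions
A2: 2 transactions

Answer: 6,2; total 8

Answer: A1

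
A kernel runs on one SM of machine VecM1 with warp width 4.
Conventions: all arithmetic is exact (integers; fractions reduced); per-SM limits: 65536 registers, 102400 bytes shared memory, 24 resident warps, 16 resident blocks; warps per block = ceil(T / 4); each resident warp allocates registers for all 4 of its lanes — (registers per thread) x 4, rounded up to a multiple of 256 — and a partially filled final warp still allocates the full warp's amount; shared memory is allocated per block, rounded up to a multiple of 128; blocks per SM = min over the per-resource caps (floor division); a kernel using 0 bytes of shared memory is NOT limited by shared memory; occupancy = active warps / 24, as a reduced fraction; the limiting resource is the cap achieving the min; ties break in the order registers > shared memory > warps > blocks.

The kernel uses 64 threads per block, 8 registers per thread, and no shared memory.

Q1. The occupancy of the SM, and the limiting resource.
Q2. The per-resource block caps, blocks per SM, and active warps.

Answer: occupancy 2/3, limited by warps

registers: 16 blocks
shared memory: no limit (kernel uses none)
warps: 1 block
blocks: 16 blocks

Answer: 1 block, 16 active warps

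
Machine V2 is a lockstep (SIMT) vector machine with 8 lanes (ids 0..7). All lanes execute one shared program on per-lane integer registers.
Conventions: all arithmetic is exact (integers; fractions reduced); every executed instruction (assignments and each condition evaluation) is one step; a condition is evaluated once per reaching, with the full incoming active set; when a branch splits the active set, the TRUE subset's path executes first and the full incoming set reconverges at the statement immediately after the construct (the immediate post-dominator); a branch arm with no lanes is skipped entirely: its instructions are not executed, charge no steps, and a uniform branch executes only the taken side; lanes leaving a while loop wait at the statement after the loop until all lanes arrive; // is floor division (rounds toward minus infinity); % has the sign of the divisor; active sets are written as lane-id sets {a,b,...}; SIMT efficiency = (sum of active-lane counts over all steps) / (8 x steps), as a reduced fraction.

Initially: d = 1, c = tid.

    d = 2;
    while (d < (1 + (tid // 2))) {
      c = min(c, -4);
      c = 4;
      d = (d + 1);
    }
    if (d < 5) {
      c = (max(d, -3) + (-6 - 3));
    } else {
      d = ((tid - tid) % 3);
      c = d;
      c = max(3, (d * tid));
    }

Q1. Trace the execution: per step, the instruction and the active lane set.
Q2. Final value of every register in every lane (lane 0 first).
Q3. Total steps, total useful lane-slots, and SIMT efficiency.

step 0: d <- 2                       {0,1,2,3,4,5,6,7}
step 1: eval (d < (1 + (tid // 2)))  {0,1,2,3,4,5,6,7}
step 2: c <- min(c, -4)              {4,5,6,7}
step 3: c <- 4                       {4,5,6,7}
step 4: d <- (d + 1)                 {4,5,6,7}
step 5: eval (d < (1 + (tid // 2)))  {4,5,6,7}
step 6: c <- min(c, -4)              {6,7}
step 7: c <- 4                       {6,7}
step 8: d <- (d + 1)                 {6,7}
step 9: eval (d < (1 + (tid // 2)))  {6,7}
step 10: eval (d < 5)                 {0,1,2,3,4,5,6,7}
step 11: c <- (max(d, -3) + (-6 - 3)) {0,1,2,3,4,5,6,7}

Answer: 12 steps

d: 2,2,2,2,3,3,4,4
c: -7,-7,-7,-7,-6,-6,-5,-5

steps = 12; useful = 56; efficiency = 56/96 = 7/12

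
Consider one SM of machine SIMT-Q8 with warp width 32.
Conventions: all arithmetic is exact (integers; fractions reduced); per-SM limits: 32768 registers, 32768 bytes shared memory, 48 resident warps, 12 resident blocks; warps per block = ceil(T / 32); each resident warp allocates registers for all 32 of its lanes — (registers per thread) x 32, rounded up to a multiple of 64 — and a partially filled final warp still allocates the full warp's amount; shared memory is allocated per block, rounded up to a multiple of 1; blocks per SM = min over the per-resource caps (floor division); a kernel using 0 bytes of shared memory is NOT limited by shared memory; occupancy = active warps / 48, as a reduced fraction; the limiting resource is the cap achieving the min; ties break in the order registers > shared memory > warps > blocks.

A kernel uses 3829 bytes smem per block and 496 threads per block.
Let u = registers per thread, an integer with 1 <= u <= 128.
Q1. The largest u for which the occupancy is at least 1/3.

Answer: u = 64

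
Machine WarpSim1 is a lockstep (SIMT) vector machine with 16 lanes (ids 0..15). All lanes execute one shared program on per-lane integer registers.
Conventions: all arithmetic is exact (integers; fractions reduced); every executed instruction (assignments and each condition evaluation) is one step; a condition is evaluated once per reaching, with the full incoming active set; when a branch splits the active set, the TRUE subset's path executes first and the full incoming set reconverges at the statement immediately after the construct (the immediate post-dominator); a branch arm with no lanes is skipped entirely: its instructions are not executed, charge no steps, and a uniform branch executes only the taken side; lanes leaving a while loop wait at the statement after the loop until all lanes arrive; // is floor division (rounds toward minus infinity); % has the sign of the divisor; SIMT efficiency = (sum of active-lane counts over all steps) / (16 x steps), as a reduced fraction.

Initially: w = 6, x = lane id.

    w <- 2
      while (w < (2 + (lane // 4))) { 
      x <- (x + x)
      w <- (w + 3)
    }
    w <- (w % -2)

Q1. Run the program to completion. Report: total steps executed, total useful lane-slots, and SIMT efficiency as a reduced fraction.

Answer: 6 steps, 84 useful, 7/8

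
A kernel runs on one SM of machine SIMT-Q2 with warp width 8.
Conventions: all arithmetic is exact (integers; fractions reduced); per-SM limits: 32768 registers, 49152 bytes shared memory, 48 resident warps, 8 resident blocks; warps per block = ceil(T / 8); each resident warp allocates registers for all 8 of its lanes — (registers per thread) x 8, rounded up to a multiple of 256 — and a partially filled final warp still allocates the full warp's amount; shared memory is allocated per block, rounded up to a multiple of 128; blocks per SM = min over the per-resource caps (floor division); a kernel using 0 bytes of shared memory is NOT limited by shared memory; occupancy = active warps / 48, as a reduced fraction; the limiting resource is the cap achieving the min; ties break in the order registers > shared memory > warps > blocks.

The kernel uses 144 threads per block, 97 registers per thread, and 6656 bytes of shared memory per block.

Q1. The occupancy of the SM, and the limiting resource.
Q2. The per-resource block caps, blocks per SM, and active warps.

Answer: occupancy 3/8, limited by registers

registers: 1 block
shared memory: 7 blocks
warps: 2 blocks
blocks: 8 blocks

Answer: 1 block, 18 active warps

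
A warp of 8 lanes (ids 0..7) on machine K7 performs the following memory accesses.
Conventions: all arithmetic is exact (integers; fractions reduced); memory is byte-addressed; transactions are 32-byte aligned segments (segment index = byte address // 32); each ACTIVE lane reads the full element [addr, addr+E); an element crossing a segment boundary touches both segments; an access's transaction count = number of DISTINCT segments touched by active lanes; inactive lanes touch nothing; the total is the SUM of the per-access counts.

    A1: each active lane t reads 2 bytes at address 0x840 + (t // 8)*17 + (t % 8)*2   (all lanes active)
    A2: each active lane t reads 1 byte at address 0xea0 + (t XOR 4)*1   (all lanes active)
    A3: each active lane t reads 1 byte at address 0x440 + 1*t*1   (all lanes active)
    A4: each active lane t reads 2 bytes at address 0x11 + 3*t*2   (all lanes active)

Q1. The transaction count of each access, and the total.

A1: 1 transaction
A2: 1 transaction
A3: 1 transaction
A4: 2 transactions

Answer: 1,1,1,2; total 5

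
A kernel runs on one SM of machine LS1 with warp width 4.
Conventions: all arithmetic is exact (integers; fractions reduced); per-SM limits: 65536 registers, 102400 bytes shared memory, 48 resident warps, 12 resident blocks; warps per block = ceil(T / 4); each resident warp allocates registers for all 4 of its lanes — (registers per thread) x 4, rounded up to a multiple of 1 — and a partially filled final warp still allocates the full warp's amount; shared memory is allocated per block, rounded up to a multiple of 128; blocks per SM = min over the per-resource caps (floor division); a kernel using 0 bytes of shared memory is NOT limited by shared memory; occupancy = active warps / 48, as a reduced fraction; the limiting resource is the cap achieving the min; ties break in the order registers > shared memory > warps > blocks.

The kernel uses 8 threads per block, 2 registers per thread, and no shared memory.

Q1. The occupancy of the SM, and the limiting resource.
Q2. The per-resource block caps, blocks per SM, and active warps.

Answer: occupancy 1/2, limited by blocks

registers: 4096 blocks
shared memory: no limit (kernel uses none)
warps: 24 blocks
blocks: 12 blocks

Answer: 12 blocks, 24 active warps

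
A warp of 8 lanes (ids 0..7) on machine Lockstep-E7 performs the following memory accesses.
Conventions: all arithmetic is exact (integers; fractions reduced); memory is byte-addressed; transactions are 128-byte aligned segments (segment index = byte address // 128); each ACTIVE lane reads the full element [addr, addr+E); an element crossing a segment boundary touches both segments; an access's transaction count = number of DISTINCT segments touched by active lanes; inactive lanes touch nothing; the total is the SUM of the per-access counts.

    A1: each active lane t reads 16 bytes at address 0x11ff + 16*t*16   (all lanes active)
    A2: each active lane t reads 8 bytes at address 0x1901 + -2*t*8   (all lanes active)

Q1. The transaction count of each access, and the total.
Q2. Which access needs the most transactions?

A1: 16 transactions
A2: 2 transactions

Answer: 16,2; total 18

Answer: A1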